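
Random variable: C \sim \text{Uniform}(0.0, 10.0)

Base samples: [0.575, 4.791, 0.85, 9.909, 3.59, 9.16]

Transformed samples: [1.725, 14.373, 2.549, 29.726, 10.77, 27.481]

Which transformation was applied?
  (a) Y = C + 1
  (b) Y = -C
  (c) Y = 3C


Checking option (c) Y = 3C:
  C = 0.575 -> Y = 1.725 ✓
  C = 4.791 -> Y = 14.373 ✓
  C = 0.85 -> Y = 2.549 ✓
All samples match this transformation.

(c) 3C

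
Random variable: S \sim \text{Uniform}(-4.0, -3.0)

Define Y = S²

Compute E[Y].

Using E[X²] = Var(X) + (E[X])²:
E[S] = -3.5
Var(S) = (-3 + 4)^2/12 = 0.083333333
E[S²] = 0.083333333 + (-3.5)² = 0.083333333 + 12.25 = 12.333333

12.333333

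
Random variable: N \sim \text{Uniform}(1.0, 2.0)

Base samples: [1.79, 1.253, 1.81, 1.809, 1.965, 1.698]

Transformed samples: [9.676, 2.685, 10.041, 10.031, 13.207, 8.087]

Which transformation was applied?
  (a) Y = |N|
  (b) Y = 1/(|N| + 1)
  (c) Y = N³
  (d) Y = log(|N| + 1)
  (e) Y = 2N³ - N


Checking option (e) Y = 2N³ - N:
  N = 1.79 -> Y = 9.676 ✓
  N = 1.253 -> Y = 2.685 ✓
  N = 1.81 -> Y = 10.041 ✓
All samples match this transformation.

(e) 2N³ - N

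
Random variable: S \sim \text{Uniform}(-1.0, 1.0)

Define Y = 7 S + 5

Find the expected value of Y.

For Y = 7S + 5:
E[Y] = 7 * E[S] + 5
E[S] = (-1 + 1)/2 = 0
E[Y] = 7 * 0 + 5 = 5

5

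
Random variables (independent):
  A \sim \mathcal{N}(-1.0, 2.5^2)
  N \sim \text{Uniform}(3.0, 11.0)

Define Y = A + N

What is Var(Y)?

For independent RVs: Var(aX + bY) = a²Var(X) + b²Var(Y)
Var(A) = 6.25
Var(N) = 5.3333333
Var(Y) = 1²*6.25 + 1²*5.3333333
= 1*6.25 + 1*5.3333333 = 11.583333

11.583333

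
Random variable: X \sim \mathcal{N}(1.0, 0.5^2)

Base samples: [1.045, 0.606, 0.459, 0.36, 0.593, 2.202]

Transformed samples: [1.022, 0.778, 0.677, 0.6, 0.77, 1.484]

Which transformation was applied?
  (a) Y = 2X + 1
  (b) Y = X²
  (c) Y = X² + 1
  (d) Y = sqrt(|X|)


Checking option (d) Y = sqrt(|X|):
  X = 1.045 -> Y = 1.022 ✓
  X = 0.606 -> Y = 0.778 ✓
  X = 0.459 -> Y = 0.677 ✓
All samples match this transformation.

(d) sqrt(|X|)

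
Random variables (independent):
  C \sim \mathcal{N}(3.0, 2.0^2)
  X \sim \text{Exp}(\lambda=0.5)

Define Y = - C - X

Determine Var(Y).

For independent RVs: Var(aX + bY) = a²Var(X) + b²Var(Y)
Var(C) = 4
Var(X) = 4
Var(Y) = (-1)²*4 + (-1)²*4
= 1*4 + 1*4 = 8

8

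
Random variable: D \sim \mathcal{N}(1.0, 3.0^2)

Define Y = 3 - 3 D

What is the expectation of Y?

For Y = -3D + 3:
E[Y] = -3 * E[D] + 3
E[D] = 1.0 = 1
E[Y] = -3 * 1 + 3 = 0

0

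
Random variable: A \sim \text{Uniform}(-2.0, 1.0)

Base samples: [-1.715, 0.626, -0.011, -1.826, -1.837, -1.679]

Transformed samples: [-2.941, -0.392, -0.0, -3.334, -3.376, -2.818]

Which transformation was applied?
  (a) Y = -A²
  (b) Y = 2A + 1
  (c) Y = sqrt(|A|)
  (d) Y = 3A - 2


Checking option (a) Y = -A²:
  A = -1.715 -> Y = -2.941 ✓
  A = 0.626 -> Y = -0.392 ✓
  A = -0.011 -> Y = -0.0 ✓
All samples match this transformation.

(a) -A²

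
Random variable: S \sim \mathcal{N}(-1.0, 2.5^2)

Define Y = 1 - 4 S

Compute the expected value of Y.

For Y = -4S + 1:
E[Y] = -4 * E[S] + 1
E[S] = -1.0 = -1
E[Y] = -4 * (-1) + 1 = 5

5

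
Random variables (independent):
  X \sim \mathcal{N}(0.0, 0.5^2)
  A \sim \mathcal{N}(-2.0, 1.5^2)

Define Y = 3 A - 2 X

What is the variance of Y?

For independent RVs: Var(aX + bY) = a²Var(X) + b²Var(Y)
Var(X) = 0.25
Var(A) = 2.25
Var(Y) = (-2)²*0.25 + 3²*2.25
= 4*0.25 + 9*2.25 = 21.25

21.25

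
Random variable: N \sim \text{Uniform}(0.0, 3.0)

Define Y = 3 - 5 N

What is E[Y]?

For Y = -5N + 3:
E[Y] = -5 * E[N] + 3
E[N] = (0 + 3)/2 = 1.5
E[Y] = -5 * 1.5 + 3 = -4.5

-4.5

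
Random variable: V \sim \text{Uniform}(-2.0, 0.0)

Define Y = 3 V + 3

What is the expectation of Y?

For Y = 3V + 3:
E[Y] = 3 * E[V] + 3
E[V] = (-2 + 0)/2 = -1
E[Y] = 3 * (-1) + 3 = 0

0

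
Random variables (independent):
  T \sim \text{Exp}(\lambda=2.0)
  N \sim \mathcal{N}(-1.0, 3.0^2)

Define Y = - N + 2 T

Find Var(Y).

For independent RVs: Var(aX + bY) = a²Var(X) + b²Var(Y)
Var(T) = 0.25
Var(N) = 9
Var(Y) = 2²*0.25 + (-1)²*9
= 4*0.25 + 1*9 = 10

10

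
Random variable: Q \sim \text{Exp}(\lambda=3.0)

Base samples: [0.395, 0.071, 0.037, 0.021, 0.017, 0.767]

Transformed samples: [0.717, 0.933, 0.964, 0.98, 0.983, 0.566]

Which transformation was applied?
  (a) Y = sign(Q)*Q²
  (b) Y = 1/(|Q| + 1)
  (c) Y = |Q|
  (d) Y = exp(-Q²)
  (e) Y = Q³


Checking option (b) Y = 1/(|Q| + 1):
  Q = 0.395 -> Y = 0.717 ✓
  Q = 0.071 -> Y = 0.933 ✓
  Q = 0.037 -> Y = 0.964 ✓
All samples match this transformation.

(b) 1/(|Q| + 1)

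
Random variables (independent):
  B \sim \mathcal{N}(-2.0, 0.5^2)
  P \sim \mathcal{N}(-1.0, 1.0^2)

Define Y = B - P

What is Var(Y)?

For independent RVs: Var(aX + bY) = a²Var(X) + b²Var(Y)
Var(B) = 0.25
Var(P) = 1
Var(Y) = 1²*0.25 + (-1)²*1
= 1*0.25 + 1*1 = 1.25

1.25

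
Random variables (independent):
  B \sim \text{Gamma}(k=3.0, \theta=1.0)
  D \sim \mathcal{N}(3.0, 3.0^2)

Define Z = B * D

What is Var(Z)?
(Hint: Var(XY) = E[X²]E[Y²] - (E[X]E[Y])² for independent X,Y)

Var(XY) = E[X²]E[Y²] - (E[X]E[Y])²
E[B] = 3, Var(B) = 3
E[D] = 3, Var(D) = 9
E[B²] = 3 + 3² = 12
E[D²] = 9 + 3² = 18
Var(Z) = 12*18 - (3*3)²
= 216 - 81 = 135

135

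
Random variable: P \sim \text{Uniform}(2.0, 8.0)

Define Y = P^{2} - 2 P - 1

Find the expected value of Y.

E[Y] = 1*E[P²] - 2*E[P] - 1
E[P] = 5
E[P²] = Var(P) + (E[P])² = 3 + 25 = 28
E[Y] = 1*28 - 2*5 - 1 = 17

17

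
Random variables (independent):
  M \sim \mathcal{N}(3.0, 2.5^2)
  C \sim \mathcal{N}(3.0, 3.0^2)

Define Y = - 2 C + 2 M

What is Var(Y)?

For independent RVs: Var(aX + bY) = a²Var(X) + b²Var(Y)
Var(M) = 6.25
Var(C) = 9
Var(Y) = 2²*6.25 + (-2)²*9
= 4*6.25 + 4*9 = 61

61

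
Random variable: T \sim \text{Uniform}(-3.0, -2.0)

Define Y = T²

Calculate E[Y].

E[T²] = Var(T) + (E[T])² = 0.083333333 + 6.25 = 6.3333333

6.3333333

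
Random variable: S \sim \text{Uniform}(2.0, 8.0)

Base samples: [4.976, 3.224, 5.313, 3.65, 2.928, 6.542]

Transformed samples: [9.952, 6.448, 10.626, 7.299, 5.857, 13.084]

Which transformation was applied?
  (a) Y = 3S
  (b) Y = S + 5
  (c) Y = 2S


Checking option (c) Y = 2S:
  S = 4.976 -> Y = 9.952 ✓
  S = 3.224 -> Y = 6.448 ✓
  S = 5.313 -> Y = 10.626 ✓
All samples match this transformation.

(c) 2S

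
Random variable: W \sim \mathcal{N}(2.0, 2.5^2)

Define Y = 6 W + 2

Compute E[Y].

For Y = 6W + 2:
E[Y] = 6 * E[W] + 2
E[W] = 2.0 = 2
E[Y] = 6 * 2 + 2 = 14

14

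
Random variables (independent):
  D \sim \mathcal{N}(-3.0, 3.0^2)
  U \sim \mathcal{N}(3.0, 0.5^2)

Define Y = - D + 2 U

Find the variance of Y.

For independent RVs: Var(aX + bY) = a²Var(X) + b²Var(Y)
Var(D) = 9
Var(U) = 0.25
Var(Y) = (-1)²*9 + 2²*0.25
= 1*9 + 4*0.25 = 10

10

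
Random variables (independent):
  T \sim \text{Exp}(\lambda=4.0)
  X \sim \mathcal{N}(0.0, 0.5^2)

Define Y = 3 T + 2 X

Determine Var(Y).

For independent RVs: Var(aX + bY) = a²Var(X) + b²Var(Y)
Var(T) = 0.0625
Var(X) = 0.25
Var(Y) = 3²*0.0625 + 2²*0.25
= 9*0.0625 + 4*0.25 = 1.5625

1.5625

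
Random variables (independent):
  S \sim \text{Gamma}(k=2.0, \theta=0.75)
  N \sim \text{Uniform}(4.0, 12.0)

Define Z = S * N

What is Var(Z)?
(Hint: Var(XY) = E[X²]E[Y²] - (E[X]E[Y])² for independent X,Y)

Var(XY) = E[X²]E[Y²] - (E[X]E[Y])²
E[S] = 1.5, Var(S) = 1.125
E[N] = 8, Var(N) = 5.3333333
E[S²] = 1.125 + 1.5² = 3.375
E[N²] = 5.3333333 + 8² = 69.333333
Var(Z) = 3.375*69.333333 - (1.5*8)²
= 234 - 144 = 90

90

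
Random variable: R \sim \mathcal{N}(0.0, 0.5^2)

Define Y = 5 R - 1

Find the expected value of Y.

For Y = 5R - 1:
E[Y] = 5 * E[R] - 1
E[R] = 0.0 = 0
E[Y] = 5 * 0 - 1 = -1

-1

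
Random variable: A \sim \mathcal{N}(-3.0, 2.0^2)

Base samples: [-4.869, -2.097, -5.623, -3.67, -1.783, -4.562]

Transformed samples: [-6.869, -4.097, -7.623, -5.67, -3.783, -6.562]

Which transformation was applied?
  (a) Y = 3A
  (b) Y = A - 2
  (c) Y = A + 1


Checking option (b) Y = A - 2:
  A = -4.869 -> Y = -6.869 ✓
  A = -2.097 -> Y = -4.097 ✓
  A = -5.623 -> Y = -7.623 ✓
All samples match this transformation.

(b) A - 2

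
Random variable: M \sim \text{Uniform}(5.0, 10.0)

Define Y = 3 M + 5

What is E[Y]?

For Y = 3M + 5:
E[Y] = 3 * E[M] + 5
E[M] = (5 + 10)/2 = 7.5
E[Y] = 3 * 7.5 + 5 = 27.5

27.5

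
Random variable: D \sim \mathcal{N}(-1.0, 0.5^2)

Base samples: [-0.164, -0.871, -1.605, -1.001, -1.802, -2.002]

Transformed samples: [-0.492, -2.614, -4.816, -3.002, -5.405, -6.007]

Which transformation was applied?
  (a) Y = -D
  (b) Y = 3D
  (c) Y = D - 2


Checking option (b) Y = 3D:
  D = -0.164 -> Y = -0.492 ✓
  D = -0.871 -> Y = -2.614 ✓
  D = -1.605 -> Y = -4.816 ✓
All samples match this transformation.

(b) 3D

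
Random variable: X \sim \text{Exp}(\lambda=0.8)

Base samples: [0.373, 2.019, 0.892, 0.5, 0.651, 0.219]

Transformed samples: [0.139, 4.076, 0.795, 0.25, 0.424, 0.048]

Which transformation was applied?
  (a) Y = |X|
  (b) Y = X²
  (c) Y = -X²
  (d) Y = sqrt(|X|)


Checking option (b) Y = X²:
  X = 0.373 -> Y = 0.139 ✓
  X = 2.019 -> Y = 4.076 ✓
  X = 0.892 -> Y = 0.795 ✓
All samples match this transformation.

(b) X²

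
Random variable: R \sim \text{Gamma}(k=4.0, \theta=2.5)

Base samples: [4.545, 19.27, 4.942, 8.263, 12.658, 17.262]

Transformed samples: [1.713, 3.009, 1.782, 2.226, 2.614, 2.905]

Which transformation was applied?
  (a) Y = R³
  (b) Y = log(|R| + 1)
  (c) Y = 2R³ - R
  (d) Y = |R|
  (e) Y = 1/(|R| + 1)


Checking option (b) Y = log(|R| + 1):
  R = 4.545 -> Y = 1.713 ✓
  R = 19.27 -> Y = 3.009 ✓
  R = 4.942 -> Y = 1.782 ✓
All samples match this transformation.

(b) log(|R| + 1)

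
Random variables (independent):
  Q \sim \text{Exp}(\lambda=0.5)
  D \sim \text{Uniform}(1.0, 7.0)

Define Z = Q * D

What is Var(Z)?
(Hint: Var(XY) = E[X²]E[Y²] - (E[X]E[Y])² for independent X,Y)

Var(XY) = E[X²]E[Y²] - (E[X]E[Y])²
E[Q] = 2, Var(Q) = 4
E[D] = 4, Var(D) = 3
E[Q²] = 4 + 2² = 8
E[D²] = 3 + 4² = 19
Var(Z) = 8*19 - (2*4)²
= 152 - 64 = 88

88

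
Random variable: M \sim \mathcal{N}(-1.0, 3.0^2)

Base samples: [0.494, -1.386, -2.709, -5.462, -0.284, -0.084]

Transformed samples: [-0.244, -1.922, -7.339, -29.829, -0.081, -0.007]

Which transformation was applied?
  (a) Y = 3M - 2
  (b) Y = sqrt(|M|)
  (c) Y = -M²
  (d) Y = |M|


Checking option (c) Y = -M²:
  M = 0.494 -> Y = -0.244 ✓
  M = -1.386 -> Y = -1.922 ✓
  M = -2.709 -> Y = -7.339 ✓
All samples match this transformation.

(c) -M²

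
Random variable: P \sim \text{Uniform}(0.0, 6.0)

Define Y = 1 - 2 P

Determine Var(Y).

For Y = aP + b: Var(Y) = a² * Var(P)
Var(P) = (6 - 0)^2/12 = 3
Var(Y) = (-2)² * 3 = 4 * 3 = 12

12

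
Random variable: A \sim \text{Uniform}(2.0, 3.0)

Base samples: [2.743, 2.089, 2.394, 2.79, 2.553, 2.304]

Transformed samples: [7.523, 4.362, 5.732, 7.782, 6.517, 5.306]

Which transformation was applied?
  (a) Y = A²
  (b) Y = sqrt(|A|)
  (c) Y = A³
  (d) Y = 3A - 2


Checking option (a) Y = A²:
  A = 2.743 -> Y = 7.523 ✓
  A = 2.089 -> Y = 4.362 ✓
  A = 2.394 -> Y = 5.732 ✓
All samples match this transformation.

(a) A²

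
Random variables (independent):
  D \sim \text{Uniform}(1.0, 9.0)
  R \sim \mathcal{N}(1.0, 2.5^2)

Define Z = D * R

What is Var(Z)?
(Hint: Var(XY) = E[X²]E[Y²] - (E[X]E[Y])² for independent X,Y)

Var(XY) = E[X²]E[Y²] - (E[X]E[Y])²
E[D] = 5, Var(D) = 5.3333333
E[R] = 1, Var(R) = 6.25
E[D²] = 5.3333333 + 5² = 30.333333
E[R²] = 6.25 + 1² = 7.25
Var(Z) = 30.333333*7.25 - (5*1)²
= 219.91667 - 25 = 194.91667

194.91667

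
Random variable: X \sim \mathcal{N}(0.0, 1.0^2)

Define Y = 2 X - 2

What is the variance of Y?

For Y = aX + b: Var(Y) = a² * Var(X)
Var(X) = 1.0^2 = 1
Var(Y) = 2² * 1 = 4 * 1 = 4

4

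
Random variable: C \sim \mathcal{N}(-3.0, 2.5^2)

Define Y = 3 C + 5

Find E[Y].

For Y = 3C + 5:
E[Y] = 3 * E[C] + 5
E[C] = -3.0 = -3
E[Y] = 3 * (-3) + 5 = -4

-4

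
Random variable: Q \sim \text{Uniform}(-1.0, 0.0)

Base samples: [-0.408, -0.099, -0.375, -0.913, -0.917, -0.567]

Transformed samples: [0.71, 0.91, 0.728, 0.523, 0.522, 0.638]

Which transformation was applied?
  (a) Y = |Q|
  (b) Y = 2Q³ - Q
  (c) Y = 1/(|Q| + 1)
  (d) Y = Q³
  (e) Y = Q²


Checking option (c) Y = 1/(|Q| + 1):
  Q = -0.408 -> Y = 0.71 ✓
  Q = -0.099 -> Y = 0.91 ✓
  Q = -0.375 -> Y = 0.728 ✓
All samples match this transformation.

(c) 1/(|Q| + 1)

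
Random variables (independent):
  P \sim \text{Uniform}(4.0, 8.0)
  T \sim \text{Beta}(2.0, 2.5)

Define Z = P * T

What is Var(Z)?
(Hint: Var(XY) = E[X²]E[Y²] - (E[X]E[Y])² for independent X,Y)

Var(XY) = E[X²]E[Y²] - (E[X]E[Y])²
E[P] = 6, Var(P) = 1.3333333
E[T] = 0.44444444, Var(T) = 0.044893378
E[P²] = 1.3333333 + 6² = 37.333333
E[T²] = 0.044893378 + 0.44444444² = 0.24242424
Var(Z) = 37.333333*0.24242424 - (6*0.44444444)²
= 9.0505051 - 7.1111111 = 1.9393939

1.9393939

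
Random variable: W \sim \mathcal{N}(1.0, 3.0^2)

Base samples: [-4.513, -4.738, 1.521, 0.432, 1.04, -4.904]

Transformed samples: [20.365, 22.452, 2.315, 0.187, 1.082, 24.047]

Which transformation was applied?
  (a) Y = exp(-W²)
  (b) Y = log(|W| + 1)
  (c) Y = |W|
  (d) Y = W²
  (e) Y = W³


Checking option (d) Y = W²:
  W = -4.513 -> Y = 20.365 ✓
  W = -4.738 -> Y = 22.452 ✓
  W = 1.521 -> Y = 2.315 ✓
All samples match this transformation.

(d) W²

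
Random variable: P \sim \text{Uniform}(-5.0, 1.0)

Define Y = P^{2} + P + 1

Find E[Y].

E[Y] = 1*E[P²] + 1*E[P] + 1
E[P] = -2
E[P²] = Var(P) + (E[P])² = 3 + 4 = 7
E[Y] = 1*7 + 1*(-2) + 1 = 6

6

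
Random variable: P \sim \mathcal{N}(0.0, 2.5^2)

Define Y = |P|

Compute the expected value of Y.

For X ~ N(0, 2.5²), E[|X|] = sigma * sqrt(2/pi)
= 2.5 * sqrt(2/pi) = 1.9947114

1.9947114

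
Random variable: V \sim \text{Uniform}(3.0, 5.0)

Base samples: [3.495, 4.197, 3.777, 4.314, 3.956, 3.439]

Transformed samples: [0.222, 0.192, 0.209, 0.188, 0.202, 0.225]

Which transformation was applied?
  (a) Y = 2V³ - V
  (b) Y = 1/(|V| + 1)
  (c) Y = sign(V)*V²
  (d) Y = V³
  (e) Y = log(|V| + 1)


Checking option (b) Y = 1/(|V| + 1):
  V = 3.495 -> Y = 0.222 ✓
  V = 4.197 -> Y = 0.192 ✓
  V = 3.777 -> Y = 0.209 ✓
All samples match this transformation.

(b) 1/(|V| + 1)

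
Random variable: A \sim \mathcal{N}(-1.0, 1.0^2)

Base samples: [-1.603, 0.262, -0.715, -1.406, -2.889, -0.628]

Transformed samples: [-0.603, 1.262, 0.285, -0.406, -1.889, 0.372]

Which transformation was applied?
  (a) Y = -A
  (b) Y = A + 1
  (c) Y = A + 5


Checking option (b) Y = A + 1:
  A = -1.603 -> Y = -0.603 ✓
  A = 0.262 -> Y = 1.262 ✓
  A = -0.715 -> Y = 0.285 ✓
All samples match this transformation.

(b) A + 1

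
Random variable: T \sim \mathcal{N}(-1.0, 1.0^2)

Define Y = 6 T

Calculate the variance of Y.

For Y = aT + b: Var(Y) = a² * Var(T)
Var(T) = 1.0^2 = 1
Var(Y) = 6² * 1 = 36 * 1 = 36

36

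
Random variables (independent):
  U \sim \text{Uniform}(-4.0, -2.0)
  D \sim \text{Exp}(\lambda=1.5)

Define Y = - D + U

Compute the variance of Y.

For independent RVs: Var(aX + bY) = a²Var(X) + b²Var(Y)
Var(U) = 0.33333333
Var(D) = 0.44444444
Var(Y) = 1²*0.33333333 + (-1)²*0.44444444
= 1*0.33333333 + 1*0.44444444 = 0.77777778

0.77777778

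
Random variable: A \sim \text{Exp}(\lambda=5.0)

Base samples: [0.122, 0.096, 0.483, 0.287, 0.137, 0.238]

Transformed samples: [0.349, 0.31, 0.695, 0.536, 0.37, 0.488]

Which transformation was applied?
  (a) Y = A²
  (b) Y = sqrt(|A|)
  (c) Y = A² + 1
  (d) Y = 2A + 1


Checking option (b) Y = sqrt(|A|):
  A = 0.122 -> Y = 0.349 ✓
  A = 0.096 -> Y = 0.31 ✓
  A = 0.483 -> Y = 0.695 ✓
All samples match this transformation.

(b) sqrt(|A|)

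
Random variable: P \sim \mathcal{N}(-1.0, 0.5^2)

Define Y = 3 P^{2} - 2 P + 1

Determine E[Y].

E[Y] = 3*E[P²] - 2*E[P] + 1
E[P] = -1
E[P²] = Var(P) + (E[P])² = 0.25 + 1 = 1.25
E[Y] = 3*1.25 - 2*(-1) + 1 = 6.75

6.75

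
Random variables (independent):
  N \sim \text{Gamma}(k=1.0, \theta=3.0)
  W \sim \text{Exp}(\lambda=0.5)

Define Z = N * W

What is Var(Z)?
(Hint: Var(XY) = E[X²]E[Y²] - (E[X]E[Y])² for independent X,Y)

Var(XY) = E[X²]E[Y²] - (E[X]E[Y])²
E[N] = 3, Var(N) = 9
E[W] = 2, Var(W) = 4
E[N²] = 9 + 3² = 18
E[W²] = 4 + 2² = 8
Var(Z) = 18*8 - (3*2)²
= 144 - 36 = 108

108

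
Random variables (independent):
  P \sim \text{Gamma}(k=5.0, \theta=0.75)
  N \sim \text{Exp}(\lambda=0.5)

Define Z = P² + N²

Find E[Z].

E[Z] = E[P²] + E[N²]
E[P²] = Var(P) + E[P]² = 2.8125 + 14.0625 = 16.875
E[N²] = Var(N) + E[N]² = 4 + 4 = 8
E[Z] = 16.875 + 8 = 24.875

24.875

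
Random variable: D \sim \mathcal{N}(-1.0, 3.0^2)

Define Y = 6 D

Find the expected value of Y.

For Y = 6D:
E[Y] = 6 * E[D]
E[D] = -1.0 = -1
E[Y] = 6 * (-1) = -6

-6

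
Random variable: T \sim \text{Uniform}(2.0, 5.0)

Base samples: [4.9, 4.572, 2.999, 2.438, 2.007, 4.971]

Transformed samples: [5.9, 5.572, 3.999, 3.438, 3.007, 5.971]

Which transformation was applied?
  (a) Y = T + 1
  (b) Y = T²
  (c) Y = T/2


Checking option (a) Y = T + 1:
  T = 4.9 -> Y = 5.9 ✓
  T = 4.572 -> Y = 5.572 ✓
  T = 2.999 -> Y = 3.999 ✓
All samples match this transformation.

(a) T + 1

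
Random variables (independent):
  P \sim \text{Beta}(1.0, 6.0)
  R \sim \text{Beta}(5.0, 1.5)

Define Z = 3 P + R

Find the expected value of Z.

E[Z] = 3*E[P] + 1*E[R]
E[P] = 0.14285714
E[R] = 0.76923077
E[Z] = 3*0.14285714 + 1*0.76923077 = 1.1978022

1.1978022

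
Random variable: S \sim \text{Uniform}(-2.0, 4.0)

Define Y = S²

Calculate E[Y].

Using E[X²] = Var(X) + (E[X])²:
E[S] = 1
Var(S) = (4 + 2)^2/12 = 3
E[S²] = 3 + 1² = 3 + 1 = 4

4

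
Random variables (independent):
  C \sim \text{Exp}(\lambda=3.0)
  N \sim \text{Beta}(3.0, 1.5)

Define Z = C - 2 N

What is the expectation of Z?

E[Z] = 1*E[C] - 2*E[N]
E[C] = 0.33333333
E[N] = 0.66666667
E[Z] = 1*0.33333333 - 2*0.66666667 = -1

-1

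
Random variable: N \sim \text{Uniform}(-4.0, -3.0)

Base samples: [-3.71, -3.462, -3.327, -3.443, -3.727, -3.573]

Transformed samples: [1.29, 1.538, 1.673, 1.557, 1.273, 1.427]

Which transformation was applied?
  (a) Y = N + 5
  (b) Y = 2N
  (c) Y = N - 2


Checking option (a) Y = N + 5:
  N = -3.71 -> Y = 1.29 ✓
  N = -3.462 -> Y = 1.538 ✓
  N = -3.327 -> Y = 1.673 ✓
All samples match this transformation.

(a) N + 5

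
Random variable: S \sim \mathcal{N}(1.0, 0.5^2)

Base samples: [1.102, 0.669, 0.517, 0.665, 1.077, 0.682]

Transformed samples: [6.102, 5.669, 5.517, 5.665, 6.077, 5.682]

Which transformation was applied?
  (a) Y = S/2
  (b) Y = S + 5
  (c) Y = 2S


Checking option (b) Y = S + 5:
  S = 1.102 -> Y = 6.102 ✓
  S = 0.669 -> Y = 5.669 ✓
  S = 0.517 -> Y = 5.517 ✓
All samples match this transformation.

(b) S + 5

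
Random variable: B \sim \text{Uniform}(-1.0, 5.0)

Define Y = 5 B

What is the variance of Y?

For Y = aB + b: Var(Y) = a² * Var(B)
Var(B) = (5 + 1)^2/12 = 3
Var(Y) = 5² * 3 = 25 * 3 = 75

75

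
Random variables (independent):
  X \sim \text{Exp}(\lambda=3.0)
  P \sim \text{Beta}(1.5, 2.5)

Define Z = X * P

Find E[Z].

For independent RVs: E[XY] = E[X]*E[Y]
E[X] = 0.33333333
E[P] = 0.375
E[Z] = 0.33333333 * 0.375 = 0.125

0.125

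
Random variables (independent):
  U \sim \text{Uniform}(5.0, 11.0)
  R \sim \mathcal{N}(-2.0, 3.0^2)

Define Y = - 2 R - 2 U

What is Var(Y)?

For independent RVs: Var(aX + bY) = a²Var(X) + b²Var(Y)
Var(U) = 3
Var(R) = 9
Var(Y) = (-2)²*3 + (-2)²*9
= 4*3 + 4*9 = 48

48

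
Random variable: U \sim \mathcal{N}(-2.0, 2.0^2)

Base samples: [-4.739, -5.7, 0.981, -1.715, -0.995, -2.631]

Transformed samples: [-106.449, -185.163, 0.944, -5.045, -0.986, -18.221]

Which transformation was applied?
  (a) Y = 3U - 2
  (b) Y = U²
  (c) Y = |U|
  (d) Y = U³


Checking option (d) Y = U³:
  U = -4.739 -> Y = -106.449 ✓
  U = -5.7 -> Y = -185.163 ✓
  U = 0.981 -> Y = 0.944 ✓
All samples match this transformation.

(d) U³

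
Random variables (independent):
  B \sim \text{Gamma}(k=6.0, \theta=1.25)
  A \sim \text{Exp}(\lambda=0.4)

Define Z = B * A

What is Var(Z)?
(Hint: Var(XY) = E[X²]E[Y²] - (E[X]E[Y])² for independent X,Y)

Var(XY) = E[X²]E[Y²] - (E[X]E[Y])²
E[B] = 7.5, Var(B) = 9.375
E[A] = 2.5, Var(A) = 6.25
E[B²] = 9.375 + 7.5² = 65.625
E[A²] = 6.25 + 2.5² = 12.5
Var(Z) = 65.625*12.5 - (7.5*2.5)²
= 820.3125 - 351.5625 = 468.75

468.75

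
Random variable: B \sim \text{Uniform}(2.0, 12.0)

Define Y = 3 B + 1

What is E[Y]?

For Y = 3B + 1:
E[Y] = 3 * E[B] + 1
E[B] = (2 + 12)/2 = 7
E[Y] = 3 * 7 + 1 = 22

22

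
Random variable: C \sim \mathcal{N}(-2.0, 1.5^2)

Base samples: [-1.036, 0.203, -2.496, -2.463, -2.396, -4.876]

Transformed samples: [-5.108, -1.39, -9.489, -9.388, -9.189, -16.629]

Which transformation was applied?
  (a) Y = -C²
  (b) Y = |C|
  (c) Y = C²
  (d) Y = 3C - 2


Checking option (d) Y = 3C - 2:
  C = -1.036 -> Y = -5.108 ✓
  C = 0.203 -> Y = -1.39 ✓
  C = -2.496 -> Y = -9.489 ✓
All samples match this transformation.

(d) 3C - 2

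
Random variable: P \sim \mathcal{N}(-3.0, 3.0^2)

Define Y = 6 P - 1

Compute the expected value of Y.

For Y = 6P - 1:
E[Y] = 6 * E[P] - 1
E[P] = -3.0 = -3
E[Y] = 6 * (-3) - 1 = -19

-19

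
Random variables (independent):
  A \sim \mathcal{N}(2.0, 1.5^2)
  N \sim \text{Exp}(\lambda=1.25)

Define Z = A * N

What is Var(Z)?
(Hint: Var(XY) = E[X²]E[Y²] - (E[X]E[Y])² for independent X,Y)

Var(XY) = E[X²]E[Y²] - (E[X]E[Y])²
E[A] = 2, Var(A) = 2.25
E[N] = 0.8, Var(N) = 0.64
E[A²] = 2.25 + 2² = 6.25
E[N²] = 0.64 + 0.8² = 1.28
Var(Z) = 6.25*1.28 - (2*0.8)²
= 8 - 2.56 = 5.44

5.44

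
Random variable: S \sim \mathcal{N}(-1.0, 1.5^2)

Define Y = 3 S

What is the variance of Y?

For Y = aS + b: Var(Y) = a² * Var(S)
Var(S) = 1.5^2 = 2.25
Var(Y) = 3² * 2.25 = 9 * 2.25 = 20.25

20.25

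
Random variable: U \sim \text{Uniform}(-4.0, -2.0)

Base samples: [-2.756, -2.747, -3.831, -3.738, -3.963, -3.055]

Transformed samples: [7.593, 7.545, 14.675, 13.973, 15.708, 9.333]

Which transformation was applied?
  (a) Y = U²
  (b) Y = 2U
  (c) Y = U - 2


Checking option (a) Y = U²:
  U = -2.756 -> Y = 7.593 ✓
  U = -2.747 -> Y = 7.545 ✓
  U = -3.831 -> Y = 14.675 ✓
All samples match this transformation.

(a) U²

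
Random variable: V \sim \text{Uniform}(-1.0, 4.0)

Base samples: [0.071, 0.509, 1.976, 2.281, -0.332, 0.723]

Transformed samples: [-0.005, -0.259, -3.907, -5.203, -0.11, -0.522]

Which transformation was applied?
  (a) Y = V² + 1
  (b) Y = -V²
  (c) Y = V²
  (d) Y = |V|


Checking option (b) Y = -V²:
  V = 0.071 -> Y = -0.005 ✓
  V = 0.509 -> Y = -0.259 ✓
  V = 1.976 -> Y = -3.907 ✓
All samples match this transformation.

(b) -V²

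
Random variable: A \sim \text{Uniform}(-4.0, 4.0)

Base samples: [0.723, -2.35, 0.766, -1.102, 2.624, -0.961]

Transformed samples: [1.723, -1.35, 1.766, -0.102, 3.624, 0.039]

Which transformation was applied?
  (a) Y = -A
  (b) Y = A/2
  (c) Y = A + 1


Checking option (c) Y = A + 1:
  A = 0.723 -> Y = 1.723 ✓
  A = -2.35 -> Y = -1.35 ✓
  A = 0.766 -> Y = 1.766 ✓
All samples match this transformation.

(c) A + 1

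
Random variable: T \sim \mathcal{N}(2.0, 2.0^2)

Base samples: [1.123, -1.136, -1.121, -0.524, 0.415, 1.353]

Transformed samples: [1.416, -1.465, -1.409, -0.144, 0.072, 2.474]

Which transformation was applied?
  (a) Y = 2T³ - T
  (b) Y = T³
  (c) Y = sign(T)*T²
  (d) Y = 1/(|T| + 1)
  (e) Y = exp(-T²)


Checking option (b) Y = T³:
  T = 1.123 -> Y = 1.416 ✓
  T = -1.136 -> Y = -1.465 ✓
  T = -1.121 -> Y = -1.409 ✓
All samples match this transformation.

(b) T³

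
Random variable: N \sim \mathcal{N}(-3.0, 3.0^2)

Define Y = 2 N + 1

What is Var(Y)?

For Y = aN + b: Var(Y) = a² * Var(N)
Var(N) = 3.0^2 = 9
Var(Y) = 2² * 9 = 4 * 9 = 36

36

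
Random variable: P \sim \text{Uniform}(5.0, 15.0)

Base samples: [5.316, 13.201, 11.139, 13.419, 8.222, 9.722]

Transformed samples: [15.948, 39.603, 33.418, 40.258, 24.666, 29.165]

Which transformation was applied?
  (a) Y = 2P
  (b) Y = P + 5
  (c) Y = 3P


Checking option (c) Y = 3P:
  P = 5.316 -> Y = 15.948 ✓
  P = 13.201 -> Y = 39.603 ✓
  P = 11.139 -> Y = 33.418 ✓
All samples match this transformation.

(c) 3P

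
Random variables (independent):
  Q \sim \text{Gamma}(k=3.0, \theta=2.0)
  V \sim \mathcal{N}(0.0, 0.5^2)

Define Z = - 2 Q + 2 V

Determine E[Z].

E[Z] = -2*E[Q] + 2*E[V]
E[Q] = 6
E[V] = 0
E[Z] = -2*6 + 2*0 = -12

-12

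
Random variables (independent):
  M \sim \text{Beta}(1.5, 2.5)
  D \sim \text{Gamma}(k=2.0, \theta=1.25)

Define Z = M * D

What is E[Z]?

For independent RVs: E[XY] = E[X]*E[Y]
E[M] = 0.375
E[D] = 2.5
E[Z] = 0.375 * 2.5 = 0.9375

0.9375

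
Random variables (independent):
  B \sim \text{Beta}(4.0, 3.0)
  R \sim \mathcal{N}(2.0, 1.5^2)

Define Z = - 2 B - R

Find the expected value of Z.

E[Z] = -2*E[B] - 1*E[R]
E[B] = 0.57142857
E[R] = 2
E[Z] = -2*0.57142857 - 1*2 = -3.1428571

-3.1428571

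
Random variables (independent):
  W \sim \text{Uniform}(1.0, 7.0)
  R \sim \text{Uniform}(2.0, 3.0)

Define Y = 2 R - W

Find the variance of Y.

For independent RVs: Var(aX + bY) = a²Var(X) + b²Var(Y)
Var(W) = 3
Var(R) = 0.083333333
Var(Y) = (-1)²*3 + 2²*0.083333333
= 1*3 + 4*0.083333333 = 3.3333333

3.3333333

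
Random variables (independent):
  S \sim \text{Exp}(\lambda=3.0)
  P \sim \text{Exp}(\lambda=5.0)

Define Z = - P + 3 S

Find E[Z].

E[Z] = 3*E[S] - 1*E[P]
E[S] = 0.33333333
E[P] = 0.2
E[Z] = 3*0.33333333 - 1*0.2 = 0.8

0.8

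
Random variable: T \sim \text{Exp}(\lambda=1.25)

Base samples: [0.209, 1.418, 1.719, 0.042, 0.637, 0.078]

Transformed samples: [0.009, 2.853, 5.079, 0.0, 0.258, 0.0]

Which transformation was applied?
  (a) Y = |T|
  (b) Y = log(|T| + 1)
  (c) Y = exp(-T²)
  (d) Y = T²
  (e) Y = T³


Checking option (e) Y = T³:
  T = 0.209 -> Y = 0.009 ✓
  T = 1.418 -> Y = 2.853 ✓
  T = 1.719 -> Y = 5.079 ✓
All samples match this transformation.

(e) T³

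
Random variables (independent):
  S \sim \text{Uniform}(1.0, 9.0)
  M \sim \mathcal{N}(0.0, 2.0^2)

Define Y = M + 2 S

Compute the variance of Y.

For independent RVs: Var(aX + bY) = a²Var(X) + b²Var(Y)
Var(S) = 5.3333333
Var(M) = 4
Var(Y) = 2²*5.3333333 + 1²*4
= 4*5.3333333 + 1*4 = 25.333333

25.333333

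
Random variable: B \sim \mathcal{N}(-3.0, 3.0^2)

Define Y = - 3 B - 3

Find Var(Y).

For Y = aB + b: Var(Y) = a² * Var(B)
Var(B) = 3.0^2 = 9
Var(Y) = (-3)² * 9 = 9 * 9 = 81

81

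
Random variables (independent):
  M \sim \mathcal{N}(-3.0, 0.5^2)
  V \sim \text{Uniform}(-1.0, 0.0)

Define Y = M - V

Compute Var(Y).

For independent RVs: Var(aX + bY) = a²Var(X) + b²Var(Y)
Var(M) = 0.25
Var(V) = 0.083333333
Var(Y) = 1²*0.25 + (-1)²*0.083333333
= 1*0.25 + 1*0.083333333 = 0.33333333

0.33333333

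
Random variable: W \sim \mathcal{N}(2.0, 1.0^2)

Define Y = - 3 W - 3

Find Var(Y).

For Y = aW + b: Var(Y) = a² * Var(W)
Var(W) = 1.0^2 = 1
Var(Y) = (-3)² * 1 = 9 * 1 = 9

9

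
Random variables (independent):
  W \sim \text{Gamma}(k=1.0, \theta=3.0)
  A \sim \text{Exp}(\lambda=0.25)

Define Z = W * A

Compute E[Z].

For independent RVs: E[XY] = E[X]*E[Y]
E[W] = 3
E[A] = 4
E[Z] = 3 * 4 = 12

12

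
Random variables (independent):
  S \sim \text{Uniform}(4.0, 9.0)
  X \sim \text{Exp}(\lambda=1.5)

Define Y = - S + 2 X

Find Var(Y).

For independent RVs: Var(aX + bY) = a²Var(X) + b²Var(Y)
Var(S) = 2.0833333
Var(X) = 0.44444444
Var(Y) = (-1)²*2.0833333 + 2²*0.44444444
= 1*2.0833333 + 4*0.44444444 = 3.8611111

3.8611111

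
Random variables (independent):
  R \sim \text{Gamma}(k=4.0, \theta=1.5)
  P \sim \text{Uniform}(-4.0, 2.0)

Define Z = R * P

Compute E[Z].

For independent RVs: E[XY] = E[X]*E[Y]
E[R] = 6
E[P] = -1
E[Z] = 6 * (-1) = -6

-6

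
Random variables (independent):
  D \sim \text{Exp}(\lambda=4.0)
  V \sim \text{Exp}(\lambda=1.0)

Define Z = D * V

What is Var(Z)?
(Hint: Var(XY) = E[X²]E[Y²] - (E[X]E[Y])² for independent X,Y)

Var(XY) = E[X²]E[Y²] - (E[X]E[Y])²
E[D] = 0.25, Var(D) = 0.0625
E[V] = 1, Var(V) = 1
E[D²] = 0.0625 + 0.25² = 0.125
E[V²] = 1 + 1² = 2
Var(Z) = 0.125*2 - (0.25*1)²
= 0.25 - 0.0625 = 0.1875

0.1875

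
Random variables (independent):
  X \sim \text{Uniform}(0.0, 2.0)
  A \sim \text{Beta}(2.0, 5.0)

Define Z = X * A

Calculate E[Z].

For independent RVs: E[XY] = E[X]*E[Y]
E[X] = 1
E[A] = 0.28571429
E[Z] = 1 * 0.28571429 = 0.28571429

0.28571429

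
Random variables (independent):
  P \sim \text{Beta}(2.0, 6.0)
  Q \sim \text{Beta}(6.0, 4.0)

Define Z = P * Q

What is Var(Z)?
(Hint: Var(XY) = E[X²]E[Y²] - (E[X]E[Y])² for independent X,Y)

Var(XY) = E[X²]E[Y²] - (E[X]E[Y])²
E[P] = 0.25, Var(P) = 0.020833333
E[Q] = 0.6, Var(Q) = 0.021818182
E[P²] = 0.020833333 + 0.25² = 0.083333333
E[Q²] = 0.021818182 + 0.6² = 0.38181818
Var(Z) = 0.083333333*0.38181818 - (0.25*0.6)²
= 0.031818182 - 0.0225 = 0.0093181818

0.0093181818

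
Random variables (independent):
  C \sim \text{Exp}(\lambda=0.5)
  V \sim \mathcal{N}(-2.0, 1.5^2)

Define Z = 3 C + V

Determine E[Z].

E[Z] = 3*E[C] + 1*E[V]
E[C] = 2
E[V] = -2
E[Z] = 3*2 + 1*(-2) = 4

4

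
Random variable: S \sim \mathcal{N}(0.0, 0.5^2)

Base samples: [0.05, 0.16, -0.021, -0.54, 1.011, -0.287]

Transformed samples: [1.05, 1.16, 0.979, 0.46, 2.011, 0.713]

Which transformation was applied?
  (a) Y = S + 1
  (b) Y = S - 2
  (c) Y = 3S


Checking option (a) Y = S + 1:
  S = 0.05 -> Y = 1.05 ✓
  S = 0.16 -> Y = 1.16 ✓
  S = -0.021 -> Y = 0.979 ✓
All samples match this transformation.

(a) S + 1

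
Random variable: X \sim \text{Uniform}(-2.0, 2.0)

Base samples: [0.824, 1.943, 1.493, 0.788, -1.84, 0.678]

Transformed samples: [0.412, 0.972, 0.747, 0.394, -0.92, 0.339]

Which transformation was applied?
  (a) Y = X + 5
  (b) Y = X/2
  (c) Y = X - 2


Checking option (b) Y = X/2:
  X = 0.824 -> Y = 0.412 ✓
  X = 1.943 -> Y = 0.972 ✓
  X = 1.493 -> Y = 0.747 ✓
All samples match this transformation.

(b) X/2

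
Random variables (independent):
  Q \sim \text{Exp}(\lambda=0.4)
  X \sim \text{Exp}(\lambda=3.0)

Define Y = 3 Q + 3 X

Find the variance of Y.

For independent RVs: Var(aX + bY) = a²Var(X) + b²Var(Y)
Var(Q) = 6.25
Var(X) = 0.11111111
Var(Y) = 3²*6.25 + 3²*0.11111111
= 9*6.25 + 9*0.11111111 = 57.25

57.25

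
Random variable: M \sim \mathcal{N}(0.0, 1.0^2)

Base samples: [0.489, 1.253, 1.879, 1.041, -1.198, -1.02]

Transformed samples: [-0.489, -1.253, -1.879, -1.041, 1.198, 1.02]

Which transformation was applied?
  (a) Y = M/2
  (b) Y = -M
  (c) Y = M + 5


Checking option (b) Y = -M:
  M = 0.489 -> Y = -0.489 ✓
  M = 1.253 -> Y = -1.253 ✓
  M = 1.879 -> Y = -1.879 ✓
All samples match this transformation.

(b) -M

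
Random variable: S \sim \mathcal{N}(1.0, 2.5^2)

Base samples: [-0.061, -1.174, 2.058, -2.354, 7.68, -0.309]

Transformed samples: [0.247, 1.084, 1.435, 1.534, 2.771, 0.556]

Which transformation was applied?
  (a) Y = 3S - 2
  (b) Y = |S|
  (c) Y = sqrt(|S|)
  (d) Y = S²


Checking option (c) Y = sqrt(|S|):
  S = -0.061 -> Y = 0.247 ✓
  S = -1.174 -> Y = 1.084 ✓
  S = 2.058 -> Y = 1.435 ✓
All samples match this transformation.

(c) sqrt(|S|)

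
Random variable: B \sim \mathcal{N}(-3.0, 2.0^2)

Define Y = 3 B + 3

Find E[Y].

For Y = 3B + 3:
E[Y] = 3 * E[B] + 3
E[B] = -3.0 = -3
E[Y] = 3 * (-3) + 3 = -6

-6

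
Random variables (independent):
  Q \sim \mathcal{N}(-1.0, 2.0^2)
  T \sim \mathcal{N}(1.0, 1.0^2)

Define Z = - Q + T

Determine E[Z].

E[Z] = -1*E[Q] + 1*E[T]
E[Q] = -1
E[T] = 1
E[Z] = -1*(-1) + 1*1 = 2

2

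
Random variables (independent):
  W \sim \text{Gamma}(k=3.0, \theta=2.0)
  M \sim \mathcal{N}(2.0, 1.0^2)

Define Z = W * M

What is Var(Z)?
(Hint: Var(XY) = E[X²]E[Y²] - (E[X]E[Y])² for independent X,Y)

Var(XY) = E[X²]E[Y²] - (E[X]E[Y])²
E[W] = 6, Var(W) = 12
E[M] = 2, Var(M) = 1
E[W²] = 12 + 6² = 48
E[M²] = 1 + 2² = 5
Var(Z) = 48*5 - (6*2)²
= 240 - 144 = 96

96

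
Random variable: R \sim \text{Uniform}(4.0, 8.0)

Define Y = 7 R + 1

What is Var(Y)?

For Y = aR + b: Var(Y) = a² * Var(R)
Var(R) = (8 - 4)^2/12 = 1.3333333
Var(Y) = 7² * 1.3333333 = 49 * 1.3333333 = 65.333333

65.333333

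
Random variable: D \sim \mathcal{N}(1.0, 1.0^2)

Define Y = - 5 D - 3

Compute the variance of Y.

For Y = aD + b: Var(Y) = a² * Var(D)
Var(D) = 1.0^2 = 1
Var(Y) = (-5)² * 1 = 25 * 1 = 25

25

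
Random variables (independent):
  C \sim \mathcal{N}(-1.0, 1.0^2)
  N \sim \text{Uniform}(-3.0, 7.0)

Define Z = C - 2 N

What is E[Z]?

E[Z] = 1*E[C] - 2*E[N]
E[C] = -1
E[N] = 2
E[Z] = 1*(-1) - 2*2 = -5

-5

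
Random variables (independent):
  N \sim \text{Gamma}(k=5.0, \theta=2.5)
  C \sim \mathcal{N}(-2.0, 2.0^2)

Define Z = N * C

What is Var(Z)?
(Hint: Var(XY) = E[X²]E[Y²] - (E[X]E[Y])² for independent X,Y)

Var(XY) = E[X²]E[Y²] - (E[X]E[Y])²
E[N] = 12.5, Var(N) = 31.25
E[C] = -2, Var(C) = 4
E[N²] = 31.25 + 12.5² = 187.5
E[C²] = 4 + (-2)² = 8
Var(Z) = 187.5*8 - (12.5*(-2))²
= 1500 - 625 = 875

875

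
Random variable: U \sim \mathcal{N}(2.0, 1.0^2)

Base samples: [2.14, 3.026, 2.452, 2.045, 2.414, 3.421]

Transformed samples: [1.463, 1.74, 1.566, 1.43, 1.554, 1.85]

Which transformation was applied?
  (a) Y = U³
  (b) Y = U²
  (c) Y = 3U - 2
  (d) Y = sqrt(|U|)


Checking option (d) Y = sqrt(|U|):
  U = 2.14 -> Y = 1.463 ✓
  U = 3.026 -> Y = 1.74 ✓
  U = 2.452 -> Y = 1.566 ✓
All samples match this transformation.

(d) sqrt(|U|)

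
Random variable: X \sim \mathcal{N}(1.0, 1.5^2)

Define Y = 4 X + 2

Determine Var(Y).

For Y = aX + b: Var(Y) = a² * Var(X)
Var(X) = 1.5^2 = 2.25
Var(Y) = 4² * 2.25 = 16 * 2.25 = 36

36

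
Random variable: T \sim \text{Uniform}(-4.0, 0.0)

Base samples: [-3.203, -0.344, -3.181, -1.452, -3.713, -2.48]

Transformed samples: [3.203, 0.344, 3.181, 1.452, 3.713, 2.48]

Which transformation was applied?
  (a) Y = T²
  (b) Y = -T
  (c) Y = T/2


Checking option (b) Y = -T:
  T = -3.203 -> Y = 3.203 ✓
  T = -0.344 -> Y = 0.344 ✓
  T = -3.181 -> Y = 3.181 ✓
All samples match this transformation.

(b) -T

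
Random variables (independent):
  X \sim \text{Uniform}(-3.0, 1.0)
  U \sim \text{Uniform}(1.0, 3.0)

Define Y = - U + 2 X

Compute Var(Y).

For independent RVs: Var(aX + bY) = a²Var(X) + b²Var(Y)
Var(X) = 1.3333333
Var(U) = 0.33333333
Var(Y) = 2²*1.3333333 + (-1)²*0.33333333
= 4*1.3333333 + 1*0.33333333 = 5.6666667

5.6666667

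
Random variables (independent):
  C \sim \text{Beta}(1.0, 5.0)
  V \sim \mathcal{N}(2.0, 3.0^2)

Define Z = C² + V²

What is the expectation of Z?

E[Z] = E[C²] + E[V²]
E[C²] = Var(C) + E[C]² = 0.01984127 + 0.027777778 = 0.047619048
E[V²] = Var(V) + E[V]² = 9 + 4 = 13
E[Z] = 0.047619048 + 13 = 13.047619

13.047619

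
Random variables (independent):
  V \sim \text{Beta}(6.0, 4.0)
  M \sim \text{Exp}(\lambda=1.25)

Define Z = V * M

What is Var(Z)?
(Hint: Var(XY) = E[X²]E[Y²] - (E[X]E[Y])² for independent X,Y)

Var(XY) = E[X²]E[Y²] - (E[X]E[Y])²
E[V] = 0.6, Var(V) = 0.021818182
E[M] = 0.8, Var(M) = 0.64
E[V²] = 0.021818182 + 0.6² = 0.38181818
E[M²] = 0.64 + 0.8² = 1.28
Var(Z) = 0.38181818*1.28 - (0.6*0.8)²
= 0.48872727 - 0.2304 = 0.25832727

0.25832727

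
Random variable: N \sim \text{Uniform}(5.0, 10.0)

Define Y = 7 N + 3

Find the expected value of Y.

For Y = 7N + 3:
E[Y] = 7 * E[N] + 3
E[N] = (5 + 10)/2 = 7.5
E[Y] = 7 * 7.5 + 3 = 55.5

55.5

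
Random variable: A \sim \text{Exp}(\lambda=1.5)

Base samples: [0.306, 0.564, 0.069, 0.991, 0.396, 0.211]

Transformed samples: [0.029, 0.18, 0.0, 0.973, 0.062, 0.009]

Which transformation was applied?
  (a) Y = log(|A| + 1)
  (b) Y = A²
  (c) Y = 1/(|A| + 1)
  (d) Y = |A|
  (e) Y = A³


Checking option (e) Y = A³:
  A = 0.306 -> Y = 0.029 ✓
  A = 0.564 -> Y = 0.18 ✓
  A = 0.069 -> Y = 0.0 ✓
All samples match this transformation.

(e) A³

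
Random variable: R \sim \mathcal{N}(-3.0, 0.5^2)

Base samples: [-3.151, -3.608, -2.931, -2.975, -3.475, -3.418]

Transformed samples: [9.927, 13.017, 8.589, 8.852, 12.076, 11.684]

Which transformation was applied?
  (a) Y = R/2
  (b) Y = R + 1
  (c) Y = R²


Checking option (c) Y = R²:
  R = -3.151 -> Y = 9.927 ✓
  R = -3.608 -> Y = 13.017 ✓
  R = -2.931 -> Y = 8.589 ✓
All samples match this transformation.

(c) R²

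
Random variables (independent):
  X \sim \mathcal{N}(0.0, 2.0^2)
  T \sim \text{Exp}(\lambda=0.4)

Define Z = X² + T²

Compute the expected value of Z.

E[Z] = E[X²] + E[T²]
E[X²] = Var(X) + E[X]² = 4 + 0 = 4
E[T²] = Var(T) + E[T]² = 6.25 + 6.25 = 12.5
E[Z] = 4 + 12.5 = 16.5

16.5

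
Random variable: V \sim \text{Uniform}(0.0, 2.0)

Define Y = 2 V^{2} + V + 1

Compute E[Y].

E[Y] = 2*E[V²] + 1*E[V] + 1
E[V] = 1
E[V²] = Var(V) + (E[V])² = 0.33333333 + 1 = 1.3333333
E[Y] = 2*1.3333333 + 1*1 + 1 = 4.6666667

4.6666667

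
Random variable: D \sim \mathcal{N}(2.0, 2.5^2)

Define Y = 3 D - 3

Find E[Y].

For Y = 3D - 3:
E[Y] = 3 * E[D] - 3
E[D] = 2.0 = 2
E[Y] = 3 * 2 - 3 = 3

3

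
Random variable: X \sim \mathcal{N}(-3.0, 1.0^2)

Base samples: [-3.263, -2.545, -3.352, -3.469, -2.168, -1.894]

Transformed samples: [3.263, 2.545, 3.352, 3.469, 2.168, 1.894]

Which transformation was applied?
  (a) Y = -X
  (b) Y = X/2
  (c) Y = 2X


Checking option (a) Y = -X:
  X = -3.263 -> Y = 3.263 ✓
  X = -2.545 -> Y = 2.545 ✓
  X = -3.352 -> Y = 3.352 ✓
All samples match this transformation.

(a) -X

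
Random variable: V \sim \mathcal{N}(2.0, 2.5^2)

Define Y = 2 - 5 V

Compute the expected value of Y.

For Y = -5V + 2:
E[Y] = -5 * E[V] + 2
E[V] = 2.0 = 2
E[Y] = -5 * 2 + 2 = -8

-8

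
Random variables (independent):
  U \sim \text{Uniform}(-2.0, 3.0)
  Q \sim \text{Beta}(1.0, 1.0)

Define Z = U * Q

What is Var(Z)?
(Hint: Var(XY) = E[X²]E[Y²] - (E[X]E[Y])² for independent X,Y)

Var(XY) = E[X²]E[Y²] - (E[X]E[Y])²
E[U] = 0.5, Var(U) = 2.0833333
E[Q] = 0.5, Var(Q) = 0.083333333
E[U²] = 2.0833333 + 0.5² = 2.3333333
E[Q²] = 0.083333333 + 0.5² = 0.33333333
Var(Z) = 2.3333333*0.33333333 - (0.5*0.5)²
= 0.77777778 - 0.0625 = 0.71527778

0.71527778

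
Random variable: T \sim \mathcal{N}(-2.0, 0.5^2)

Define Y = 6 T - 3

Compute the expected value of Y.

For Y = 6T - 3:
E[Y] = 6 * E[T] - 3
E[T] = -2.0 = -2
E[Y] = 6 * (-2) - 3 = -15

-15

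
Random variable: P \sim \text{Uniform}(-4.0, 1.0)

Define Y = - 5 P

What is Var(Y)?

For Y = aP + b: Var(Y) = a² * Var(P)
Var(P) = (1 + 4)^2/12 = 2.0833333
Var(Y) = (-5)² * 2.0833333 = 25 * 2.0833333 = 52.083333

52.083333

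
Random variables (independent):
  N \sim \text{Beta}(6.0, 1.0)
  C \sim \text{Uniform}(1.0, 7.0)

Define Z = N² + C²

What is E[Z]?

E[Z] = E[N²] + E[C²]
E[N²] = Var(N) + E[N]² = 0.015306122 + 0.73469388 = 0.75
E[C²] = Var(C) + E[C]² = 3 + 16 = 19
E[Z] = 0.75 + 19 = 19.75

19.75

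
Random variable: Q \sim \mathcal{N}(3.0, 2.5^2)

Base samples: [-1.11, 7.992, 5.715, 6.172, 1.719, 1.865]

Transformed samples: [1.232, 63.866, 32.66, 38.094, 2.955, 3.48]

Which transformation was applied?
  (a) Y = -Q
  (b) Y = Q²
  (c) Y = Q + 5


Checking option (b) Y = Q²:
  Q = -1.11 -> Y = 1.232 ✓
  Q = 7.992 -> Y = 63.866 ✓
  Q = 5.715 -> Y = 32.66 ✓
All samples match this transformation.

(b) Q²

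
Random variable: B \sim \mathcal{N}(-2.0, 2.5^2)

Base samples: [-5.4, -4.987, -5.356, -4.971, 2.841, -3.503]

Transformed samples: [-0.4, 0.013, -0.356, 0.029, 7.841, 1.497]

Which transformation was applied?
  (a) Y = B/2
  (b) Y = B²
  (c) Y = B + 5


Checking option (c) Y = B + 5:
  B = -5.4 -> Y = -0.4 ✓
  B = -4.987 -> Y = 0.013 ✓
  B = -5.356 -> Y = -0.356 ✓
All samples match this transformation.

(c) B + 5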